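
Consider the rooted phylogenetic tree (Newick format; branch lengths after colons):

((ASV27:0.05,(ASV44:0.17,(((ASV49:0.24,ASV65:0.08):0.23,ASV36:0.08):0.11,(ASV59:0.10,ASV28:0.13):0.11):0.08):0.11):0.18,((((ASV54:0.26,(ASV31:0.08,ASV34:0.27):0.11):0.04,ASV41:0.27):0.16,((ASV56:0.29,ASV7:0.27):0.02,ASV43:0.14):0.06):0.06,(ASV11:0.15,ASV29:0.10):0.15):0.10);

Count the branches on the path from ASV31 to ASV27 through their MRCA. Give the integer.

The MRCA of ASV31 and ASV27 is the root of the tree.
From ASV31 up to that node: 6 branches. From ASV27 up to the same node: 2 branches. Total: 6 + 2 = 8.

8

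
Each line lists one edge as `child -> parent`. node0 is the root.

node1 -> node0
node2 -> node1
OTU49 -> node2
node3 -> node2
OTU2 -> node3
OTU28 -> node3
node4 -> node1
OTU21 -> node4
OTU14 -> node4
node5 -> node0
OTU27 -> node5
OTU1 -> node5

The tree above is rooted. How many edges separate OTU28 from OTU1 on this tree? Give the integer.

6

The MRCA of OTU28 and OTU1 is the root of the tree.
From OTU28 up to that node: 4 branches. From OTU1 up to the same node: 2 branches. Total: 4 + 2 = 6.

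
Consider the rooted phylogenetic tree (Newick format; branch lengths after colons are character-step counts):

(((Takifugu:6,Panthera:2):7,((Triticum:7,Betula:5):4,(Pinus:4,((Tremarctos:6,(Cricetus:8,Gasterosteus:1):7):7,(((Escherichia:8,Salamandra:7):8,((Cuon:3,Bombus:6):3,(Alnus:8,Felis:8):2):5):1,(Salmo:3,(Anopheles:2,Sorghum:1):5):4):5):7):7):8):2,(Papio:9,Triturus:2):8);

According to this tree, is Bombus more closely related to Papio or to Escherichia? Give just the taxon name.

The MRCA of Bombus and Escherichia subtends ((Escherichia,Salamandra),((Cuon,Bombus),(Alnus,Felis))) (6 taxa).
The MRCA of Bombus and Papio is the root, subtending the entire tree (19 taxa).
The first is nested inside the second, so Bombus shares a more recent common ancestor with Escherichia.

Escherichia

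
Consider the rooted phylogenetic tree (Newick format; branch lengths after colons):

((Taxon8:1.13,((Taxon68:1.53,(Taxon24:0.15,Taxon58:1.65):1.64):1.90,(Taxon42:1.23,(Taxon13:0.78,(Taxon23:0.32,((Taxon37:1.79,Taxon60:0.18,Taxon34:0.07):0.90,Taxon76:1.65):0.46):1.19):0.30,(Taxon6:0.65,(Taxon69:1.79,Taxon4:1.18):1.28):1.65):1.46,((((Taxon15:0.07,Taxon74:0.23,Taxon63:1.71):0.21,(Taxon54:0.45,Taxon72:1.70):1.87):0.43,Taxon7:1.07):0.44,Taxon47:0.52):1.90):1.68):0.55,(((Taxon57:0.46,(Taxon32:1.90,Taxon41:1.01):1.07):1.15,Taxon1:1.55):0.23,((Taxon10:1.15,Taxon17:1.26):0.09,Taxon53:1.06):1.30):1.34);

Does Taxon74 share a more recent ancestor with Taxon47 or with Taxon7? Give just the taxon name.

Taxon7

The MRCA of Taxon74 and Taxon7 subtends (((Taxon15,Taxon74,Taxon63),(Taxon54,Taxon72)),Taxon7) (6 taxa).
The MRCA of Taxon74 and Taxon47 subtends ((((Taxon15,Taxon74,Taxon63),(Taxon54,Taxon72)),Taxon7),Taxon47) (7 taxa).
The first is nested inside the second, so Taxon74 shares a more recent common ancestor with Taxon7.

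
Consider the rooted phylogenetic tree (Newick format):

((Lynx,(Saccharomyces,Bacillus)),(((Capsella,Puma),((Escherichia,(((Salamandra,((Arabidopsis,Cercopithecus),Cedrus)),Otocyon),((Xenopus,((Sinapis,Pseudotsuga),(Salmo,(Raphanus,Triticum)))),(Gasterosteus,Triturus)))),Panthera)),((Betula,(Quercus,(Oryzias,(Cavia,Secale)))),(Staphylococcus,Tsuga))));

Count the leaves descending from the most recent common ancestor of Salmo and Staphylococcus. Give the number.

24

The MRCA of Salmo and Staphylococcus is the node subtending (((Capsella,Puma),((Escherichia,(((Salamandra,((Arabidopsis,Cercopithecus),Cedrus)),Otocyon),((Xenopus,((Sinapis,Pseudotsuga),(Salmo,(Raphanus,Triticum)))),(Gasterosteus,Triturus)))),Panthera)),((Betula,(Quercus,(Oryzias,(Cavia,Secale)))),(Staphylococcus,Tsuga))).
That clade contains 24 terminal taxa: Arabidopsis, Betula, Capsella, Cavia, Cedrus, Cercopithecus, Escherichia, Gasterosteus, Oryzias, Otocyon, Panthera, Pseudotsuga, Puma, Quercus, Raphanus, Salamandra, Salmo, Secale, Sinapis, Staphylococcus, Triticum, Triturus, Tsuga, Xenopus.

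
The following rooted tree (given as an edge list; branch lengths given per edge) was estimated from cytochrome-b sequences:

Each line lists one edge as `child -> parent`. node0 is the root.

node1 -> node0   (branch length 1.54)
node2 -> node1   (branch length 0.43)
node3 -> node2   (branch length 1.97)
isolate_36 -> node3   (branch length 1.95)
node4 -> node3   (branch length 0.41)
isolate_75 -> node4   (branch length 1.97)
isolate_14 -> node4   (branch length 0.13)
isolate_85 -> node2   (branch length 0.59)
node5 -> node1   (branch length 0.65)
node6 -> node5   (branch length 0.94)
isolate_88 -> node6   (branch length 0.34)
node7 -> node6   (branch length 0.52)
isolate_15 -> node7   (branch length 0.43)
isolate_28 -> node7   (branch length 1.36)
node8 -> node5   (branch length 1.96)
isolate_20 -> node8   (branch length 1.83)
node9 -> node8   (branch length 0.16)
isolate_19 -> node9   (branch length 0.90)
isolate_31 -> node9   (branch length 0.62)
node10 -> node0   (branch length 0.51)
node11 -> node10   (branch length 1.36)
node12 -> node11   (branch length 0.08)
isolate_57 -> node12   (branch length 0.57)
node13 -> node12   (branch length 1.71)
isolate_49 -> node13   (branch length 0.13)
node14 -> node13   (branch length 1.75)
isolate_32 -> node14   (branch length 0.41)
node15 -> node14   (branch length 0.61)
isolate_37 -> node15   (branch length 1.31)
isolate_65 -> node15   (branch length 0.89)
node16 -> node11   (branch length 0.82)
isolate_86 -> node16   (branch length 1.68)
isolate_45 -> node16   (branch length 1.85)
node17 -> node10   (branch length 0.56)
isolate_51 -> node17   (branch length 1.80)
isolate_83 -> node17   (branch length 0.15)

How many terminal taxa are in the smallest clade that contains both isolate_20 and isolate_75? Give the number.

10

The MRCA of isolate_20 and isolate_75 is the node subtending (((isolate_36,(isolate_75,isolate_14)),isolate_85),((isolate_88,(isolate_15,isolate_28)),(isolate_20,(isolate_19,isolate_31)))).
That clade contains 10 terminal taxa: isolate_14, isolate_15, isolate_19, isolate_20, isolate_28, isolate_31, isolate_36, isolate_75, isolate_85, isolate_88.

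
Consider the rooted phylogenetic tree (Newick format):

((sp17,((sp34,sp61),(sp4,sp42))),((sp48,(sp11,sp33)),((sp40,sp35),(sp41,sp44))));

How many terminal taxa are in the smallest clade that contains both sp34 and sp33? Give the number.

The MRCA of sp34 and sp33 is the root, so the clade is the entire tree.
That clade contains 12 terminal taxa: sp11, sp17, sp33, sp34, sp35, sp4, sp40, sp41, sp42, sp44, sp48, sp61.

12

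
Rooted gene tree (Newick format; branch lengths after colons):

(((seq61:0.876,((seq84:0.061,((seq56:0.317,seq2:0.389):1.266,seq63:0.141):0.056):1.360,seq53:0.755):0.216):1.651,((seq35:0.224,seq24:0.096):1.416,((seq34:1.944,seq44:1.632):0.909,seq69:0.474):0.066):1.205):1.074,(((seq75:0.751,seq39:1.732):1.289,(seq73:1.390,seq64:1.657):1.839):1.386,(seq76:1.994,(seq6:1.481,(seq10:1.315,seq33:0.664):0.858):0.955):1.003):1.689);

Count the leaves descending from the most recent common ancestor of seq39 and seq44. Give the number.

The MRCA of seq39 and seq44 is the root, so the clade is the entire tree.
That clade contains 19 terminal taxa: seq10, seq2, seq24, seq33, seq34, seq35, seq39, seq44, seq53, seq56, seq6, seq61, seq63, seq64, seq69, seq73, seq75, seq76, seq84.

19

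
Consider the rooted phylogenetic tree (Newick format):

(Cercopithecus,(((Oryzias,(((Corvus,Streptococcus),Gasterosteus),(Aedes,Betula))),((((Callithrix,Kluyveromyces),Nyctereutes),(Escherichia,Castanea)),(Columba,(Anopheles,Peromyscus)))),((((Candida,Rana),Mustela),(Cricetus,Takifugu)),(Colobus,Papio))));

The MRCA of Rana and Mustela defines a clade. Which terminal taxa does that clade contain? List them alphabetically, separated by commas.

Candida, Mustela, Rana

Tracing Rana: it sits inside (Candida,Rana).
Tracing Mustela: it sits inside ((Candida,Rana),Mustela).
The smallest clade enclosing both is ((Candida,Rana),Mustela); the answer is its 3 terminal taxa in alphabetical order.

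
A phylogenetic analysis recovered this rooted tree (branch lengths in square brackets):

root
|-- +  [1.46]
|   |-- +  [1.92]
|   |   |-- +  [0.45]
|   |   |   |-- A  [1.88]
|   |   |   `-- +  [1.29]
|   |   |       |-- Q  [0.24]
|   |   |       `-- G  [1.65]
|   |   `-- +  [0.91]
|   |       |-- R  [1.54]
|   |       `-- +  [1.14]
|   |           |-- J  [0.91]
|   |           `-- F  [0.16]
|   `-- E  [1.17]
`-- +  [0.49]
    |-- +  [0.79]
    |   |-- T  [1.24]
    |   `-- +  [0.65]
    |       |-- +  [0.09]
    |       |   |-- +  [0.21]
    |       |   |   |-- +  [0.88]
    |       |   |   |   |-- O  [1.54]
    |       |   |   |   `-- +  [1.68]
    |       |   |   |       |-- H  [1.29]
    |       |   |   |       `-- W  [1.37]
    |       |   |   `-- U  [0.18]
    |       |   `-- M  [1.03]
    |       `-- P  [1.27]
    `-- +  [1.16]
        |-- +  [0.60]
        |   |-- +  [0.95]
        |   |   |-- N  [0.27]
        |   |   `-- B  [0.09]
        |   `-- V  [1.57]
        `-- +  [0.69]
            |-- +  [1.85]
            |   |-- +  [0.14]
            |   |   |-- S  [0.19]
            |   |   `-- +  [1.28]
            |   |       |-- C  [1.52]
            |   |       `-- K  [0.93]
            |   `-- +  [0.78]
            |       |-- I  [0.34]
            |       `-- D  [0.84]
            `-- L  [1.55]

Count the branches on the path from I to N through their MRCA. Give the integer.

The MRCA of I and N is the node subtending (((N,B),V),(((S,(C,K)),(I,D)),L)).
From I up to that node: 4 branches. From N up to the same node: 3 branches. Total: 4 + 3 = 7.

7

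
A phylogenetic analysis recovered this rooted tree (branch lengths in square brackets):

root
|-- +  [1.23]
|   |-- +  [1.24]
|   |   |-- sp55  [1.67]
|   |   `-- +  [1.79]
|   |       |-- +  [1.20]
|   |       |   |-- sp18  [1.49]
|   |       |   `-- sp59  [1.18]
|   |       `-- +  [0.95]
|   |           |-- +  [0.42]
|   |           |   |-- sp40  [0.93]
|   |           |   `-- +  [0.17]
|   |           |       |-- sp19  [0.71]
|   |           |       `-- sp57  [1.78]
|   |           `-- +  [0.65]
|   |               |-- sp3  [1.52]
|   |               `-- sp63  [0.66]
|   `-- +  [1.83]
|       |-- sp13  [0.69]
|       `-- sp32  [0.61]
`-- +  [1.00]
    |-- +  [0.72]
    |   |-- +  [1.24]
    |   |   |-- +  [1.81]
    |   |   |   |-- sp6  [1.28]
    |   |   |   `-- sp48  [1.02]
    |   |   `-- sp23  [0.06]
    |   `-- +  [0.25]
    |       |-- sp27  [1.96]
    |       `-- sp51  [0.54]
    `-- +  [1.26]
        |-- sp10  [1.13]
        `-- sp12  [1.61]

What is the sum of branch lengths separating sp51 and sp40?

The path runs sp51 → … → MRCA → … → sp40; the MRCA is the root of the tree.
Branch lengths along that path: 0.54 + 0.25 + 0.72 + 1.00 + 1.23 + 1.24 + 1.79 + 0.95 + 0.42 + 0.93 = 9.07.

9.07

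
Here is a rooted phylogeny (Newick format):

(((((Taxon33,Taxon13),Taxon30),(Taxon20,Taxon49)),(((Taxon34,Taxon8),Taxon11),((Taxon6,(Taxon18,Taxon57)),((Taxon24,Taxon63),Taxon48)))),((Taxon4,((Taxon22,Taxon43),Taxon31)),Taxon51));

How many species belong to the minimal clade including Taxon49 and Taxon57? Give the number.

14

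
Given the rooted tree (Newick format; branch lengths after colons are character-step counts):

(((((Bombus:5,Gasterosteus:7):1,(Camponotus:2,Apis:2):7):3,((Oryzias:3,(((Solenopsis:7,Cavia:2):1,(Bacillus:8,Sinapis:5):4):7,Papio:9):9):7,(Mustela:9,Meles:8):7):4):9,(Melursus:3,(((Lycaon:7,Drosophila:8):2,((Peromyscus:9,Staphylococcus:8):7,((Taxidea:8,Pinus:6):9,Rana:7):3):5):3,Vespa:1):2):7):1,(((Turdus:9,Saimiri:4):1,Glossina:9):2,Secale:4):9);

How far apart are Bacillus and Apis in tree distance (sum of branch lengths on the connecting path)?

The path runs Bacillus → … → MRCA → … → Apis; the MRCA is the node subtending (((Bombus,Gasterosteus),(Camponotus,Apis)),((Oryzias,(((Solenopsis,Cavia),(Bacillus,Sinapis)),Papio)),(Mustela,Meles))).
Branch lengths along that path: 8 + 4 + 7 + 9 + 7 + 4 + 3 + 7 + 2 = 51.

51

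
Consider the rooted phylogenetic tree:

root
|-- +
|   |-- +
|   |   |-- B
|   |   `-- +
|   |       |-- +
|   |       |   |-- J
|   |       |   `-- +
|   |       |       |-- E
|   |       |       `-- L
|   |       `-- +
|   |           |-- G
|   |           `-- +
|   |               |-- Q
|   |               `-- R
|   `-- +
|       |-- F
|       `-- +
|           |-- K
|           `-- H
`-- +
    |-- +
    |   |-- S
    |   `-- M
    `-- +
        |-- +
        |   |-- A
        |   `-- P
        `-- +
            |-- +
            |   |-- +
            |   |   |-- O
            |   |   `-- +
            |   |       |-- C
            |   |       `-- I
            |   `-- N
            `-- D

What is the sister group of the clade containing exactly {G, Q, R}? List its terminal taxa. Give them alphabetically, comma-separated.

The clade containing exactly {G, Q, R} attaches to the tree at the node subtending ((J,(E,L)),(G,(Q,R))).
The other lineage descending from that same node — the sister group — is (J,(E,L)); its 3 tips in alphabetical order are the answer.

E, J, L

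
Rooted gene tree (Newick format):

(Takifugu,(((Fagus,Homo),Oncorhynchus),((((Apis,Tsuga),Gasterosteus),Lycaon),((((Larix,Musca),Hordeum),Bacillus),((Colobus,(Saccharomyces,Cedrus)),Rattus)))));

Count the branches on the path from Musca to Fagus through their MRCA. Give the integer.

9

The MRCA of Musca and Fagus is the node subtending (((Fagus,Homo),Oncorhynchus),((((Apis,Tsuga),Gasterosteus),Lycaon),((((Larix,Musca),Hordeum),Bacillus),((Colobus,(Saccharomyces,Cedrus)),Rattus)))).
From Musca up to that node: 6 branches. From Fagus up to the same node: 3 branches. Total: 6 + 3 = 9.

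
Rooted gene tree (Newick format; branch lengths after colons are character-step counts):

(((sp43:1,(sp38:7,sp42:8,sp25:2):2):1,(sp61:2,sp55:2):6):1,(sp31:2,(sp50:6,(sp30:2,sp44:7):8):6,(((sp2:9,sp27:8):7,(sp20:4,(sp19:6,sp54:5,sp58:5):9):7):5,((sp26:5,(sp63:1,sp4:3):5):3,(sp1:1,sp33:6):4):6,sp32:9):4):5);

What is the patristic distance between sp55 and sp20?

The path runs sp55 → … → MRCA → … → sp20; the MRCA is the root of the tree.
Branch lengths along that path: 2 + 6 + 1 + 5 + 4 + 5 + 7 + 4 = 34.

34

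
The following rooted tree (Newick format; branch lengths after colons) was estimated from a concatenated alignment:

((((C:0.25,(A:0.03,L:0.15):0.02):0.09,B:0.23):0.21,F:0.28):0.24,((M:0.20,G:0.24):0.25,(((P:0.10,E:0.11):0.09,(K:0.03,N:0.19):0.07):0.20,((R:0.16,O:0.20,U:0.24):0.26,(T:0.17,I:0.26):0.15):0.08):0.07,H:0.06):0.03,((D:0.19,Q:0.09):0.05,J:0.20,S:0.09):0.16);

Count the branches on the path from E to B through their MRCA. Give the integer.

8

The MRCA of E and B is the root of the tree.
From E up to that node: 5 branches. From B up to the same node: 3 branches. Total: 5 + 3 = 8.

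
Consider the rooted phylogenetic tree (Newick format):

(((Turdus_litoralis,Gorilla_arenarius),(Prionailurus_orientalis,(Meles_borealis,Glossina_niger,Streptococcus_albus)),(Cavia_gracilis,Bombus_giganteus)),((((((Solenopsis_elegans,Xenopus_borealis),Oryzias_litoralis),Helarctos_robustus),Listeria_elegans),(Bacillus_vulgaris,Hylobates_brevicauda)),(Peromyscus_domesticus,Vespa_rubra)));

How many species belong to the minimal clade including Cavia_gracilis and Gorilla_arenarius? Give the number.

8

The MRCA of Cavia_gracilis and Gorilla_arenarius is the node subtending ((Turdus_litoralis,Gorilla_arenarius),(Prionailurus_orientalis,(Meles_borealis,Glossina_niger,Streptococcus_albus)),(Cavia_gracilis,Bombus_giganteus)).
That clade contains 8 terminal taxa: Bombus_giganteus, Cavia_gracilis, Glossina_niger, Gorilla_arenarius, Meles_borealis, Prionailurus_orientalis, Streptococcus_albus, Turdus_litoralis.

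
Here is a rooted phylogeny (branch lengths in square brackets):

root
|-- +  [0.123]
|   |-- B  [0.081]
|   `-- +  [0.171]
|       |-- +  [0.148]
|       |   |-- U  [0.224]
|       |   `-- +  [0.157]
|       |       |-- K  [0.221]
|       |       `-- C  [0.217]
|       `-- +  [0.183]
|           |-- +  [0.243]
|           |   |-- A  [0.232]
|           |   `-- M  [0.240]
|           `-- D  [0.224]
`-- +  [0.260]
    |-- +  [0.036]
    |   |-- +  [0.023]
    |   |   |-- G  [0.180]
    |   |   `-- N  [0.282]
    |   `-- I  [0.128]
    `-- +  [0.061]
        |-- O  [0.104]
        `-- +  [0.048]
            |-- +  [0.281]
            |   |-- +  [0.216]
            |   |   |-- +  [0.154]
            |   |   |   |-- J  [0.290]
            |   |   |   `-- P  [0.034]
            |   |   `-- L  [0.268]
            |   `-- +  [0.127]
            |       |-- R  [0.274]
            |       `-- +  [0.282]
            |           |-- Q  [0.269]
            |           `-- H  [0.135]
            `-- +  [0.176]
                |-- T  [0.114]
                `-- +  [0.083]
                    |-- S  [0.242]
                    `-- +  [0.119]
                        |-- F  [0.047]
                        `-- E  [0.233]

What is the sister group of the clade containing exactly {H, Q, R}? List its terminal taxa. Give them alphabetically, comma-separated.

J, L, P

The clade containing exactly {H, Q, R} attaches to the tree at the node subtending (((J,P),L),(R,(Q,H))).
The other lineage descending from that same node — the sister group — is ((J,P),L); its 3 tips in alphabetical order are the answer.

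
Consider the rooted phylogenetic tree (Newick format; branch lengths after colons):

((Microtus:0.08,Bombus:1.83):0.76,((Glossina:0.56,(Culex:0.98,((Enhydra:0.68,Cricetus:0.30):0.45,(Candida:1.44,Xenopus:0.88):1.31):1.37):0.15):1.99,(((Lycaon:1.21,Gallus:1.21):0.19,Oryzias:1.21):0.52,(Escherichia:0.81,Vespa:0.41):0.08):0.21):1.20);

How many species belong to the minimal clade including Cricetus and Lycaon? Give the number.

11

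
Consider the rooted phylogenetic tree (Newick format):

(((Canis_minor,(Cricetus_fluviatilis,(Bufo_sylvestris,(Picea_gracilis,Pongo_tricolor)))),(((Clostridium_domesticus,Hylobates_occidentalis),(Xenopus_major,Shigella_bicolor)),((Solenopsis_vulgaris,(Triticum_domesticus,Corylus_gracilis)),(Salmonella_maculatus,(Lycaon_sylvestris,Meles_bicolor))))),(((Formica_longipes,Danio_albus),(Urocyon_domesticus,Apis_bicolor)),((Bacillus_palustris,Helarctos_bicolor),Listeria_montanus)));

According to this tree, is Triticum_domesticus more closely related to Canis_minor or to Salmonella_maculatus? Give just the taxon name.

Salmonella_maculatus

The MRCA of Triticum_domesticus and Salmonella_maculatus subtends ((Solenopsis_vulgaris,(Triticum_domesticus,Corylus_gracilis)),(Salmonella_maculatus,(Lycaon_sylvestris,Meles_bicolor))) (6 taxa).
The MRCA of Triticum_domesticus and Canis_minor subtends ((Canis_minor,(Cricetus_fluviatilis,(Bufo_sylvestris,(Picea_gracilis,Pongo_tricolor)))),(((Clostridium_domesticus,Hylobates_occidentalis),(Xenopus_major,Shigella_bicolor)),((Solenopsis_vulgaris,(Triticum_domesticus,Corylus_gracilis)),(Salmonella_maculatus,(Lycaon_sylvestris,Meles_bicolor))))) (15 taxa).
The first is nested inside the second, so Triticum_domesticus shares a more recent common ancestor with Salmonella_maculatus.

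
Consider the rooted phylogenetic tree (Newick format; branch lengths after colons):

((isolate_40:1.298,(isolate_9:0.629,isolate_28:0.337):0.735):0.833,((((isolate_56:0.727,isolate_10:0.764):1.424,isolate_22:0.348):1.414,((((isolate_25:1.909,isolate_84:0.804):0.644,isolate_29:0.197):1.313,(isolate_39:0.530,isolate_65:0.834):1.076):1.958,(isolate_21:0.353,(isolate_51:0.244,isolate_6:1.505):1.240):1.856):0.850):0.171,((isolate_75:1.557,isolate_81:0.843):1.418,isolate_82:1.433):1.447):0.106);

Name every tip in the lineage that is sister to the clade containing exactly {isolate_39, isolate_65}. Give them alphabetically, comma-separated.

The clade containing exactly {isolate_39, isolate_65} attaches to the tree at the node subtending (((isolate_25,isolate_84),isolate_29),(isolate_39,isolate_65)).
The other lineage descending from that same node — the sister group — is ((isolate_25,isolate_84),isolate_29); its 3 tips in alphabetical order are the answer.

isolate_25, isolate_29, isolate_84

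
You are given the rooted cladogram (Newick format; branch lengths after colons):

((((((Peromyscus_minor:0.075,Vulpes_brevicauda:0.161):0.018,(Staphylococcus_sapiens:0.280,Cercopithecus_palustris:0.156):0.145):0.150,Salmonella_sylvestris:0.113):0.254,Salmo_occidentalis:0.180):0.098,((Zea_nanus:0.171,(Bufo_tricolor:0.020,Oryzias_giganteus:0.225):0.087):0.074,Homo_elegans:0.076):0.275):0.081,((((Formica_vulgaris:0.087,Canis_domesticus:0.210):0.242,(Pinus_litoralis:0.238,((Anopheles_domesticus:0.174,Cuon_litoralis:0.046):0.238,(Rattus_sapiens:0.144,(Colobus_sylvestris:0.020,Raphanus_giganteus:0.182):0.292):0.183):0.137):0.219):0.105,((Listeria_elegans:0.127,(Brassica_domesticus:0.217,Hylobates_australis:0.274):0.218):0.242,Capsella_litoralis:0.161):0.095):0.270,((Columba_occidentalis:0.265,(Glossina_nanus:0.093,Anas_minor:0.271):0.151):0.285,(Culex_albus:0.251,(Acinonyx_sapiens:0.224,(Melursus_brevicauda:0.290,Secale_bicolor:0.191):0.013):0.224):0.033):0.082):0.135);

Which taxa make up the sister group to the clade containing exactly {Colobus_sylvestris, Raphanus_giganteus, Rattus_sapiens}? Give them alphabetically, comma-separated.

The clade containing exactly {Colobus_sylvestris, Raphanus_giganteus, Rattus_sapiens} attaches to the tree at the node subtending ((Anopheles_domesticus,Cuon_litoralis),(Rattus_sapiens,(Colobus_sylvestris,Raphanus_giganteus))).
The other lineage descending from that same node — the sister group — is (Anopheles_domesticus,Cuon_litoralis); its 2 tips in alphabetical order are the answer.

Anopheles_domesticus, Cuon_litoralis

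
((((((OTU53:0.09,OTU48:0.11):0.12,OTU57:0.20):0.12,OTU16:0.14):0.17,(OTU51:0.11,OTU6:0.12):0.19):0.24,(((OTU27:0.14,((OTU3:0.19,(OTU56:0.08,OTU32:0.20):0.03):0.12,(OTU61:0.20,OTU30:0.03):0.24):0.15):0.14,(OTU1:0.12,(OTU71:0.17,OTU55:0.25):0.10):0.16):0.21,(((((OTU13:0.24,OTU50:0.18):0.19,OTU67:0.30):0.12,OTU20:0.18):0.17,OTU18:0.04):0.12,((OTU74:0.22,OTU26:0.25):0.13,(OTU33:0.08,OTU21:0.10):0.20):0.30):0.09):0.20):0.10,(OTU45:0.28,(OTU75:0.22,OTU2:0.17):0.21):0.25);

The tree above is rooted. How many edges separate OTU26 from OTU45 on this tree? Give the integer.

The MRCA of OTU26 and OTU45 is the root of the tree.
From OTU26 up to that node: 6 branches. From OTU45 up to the same node: 2 branches. Total: 6 + 2 = 8.

8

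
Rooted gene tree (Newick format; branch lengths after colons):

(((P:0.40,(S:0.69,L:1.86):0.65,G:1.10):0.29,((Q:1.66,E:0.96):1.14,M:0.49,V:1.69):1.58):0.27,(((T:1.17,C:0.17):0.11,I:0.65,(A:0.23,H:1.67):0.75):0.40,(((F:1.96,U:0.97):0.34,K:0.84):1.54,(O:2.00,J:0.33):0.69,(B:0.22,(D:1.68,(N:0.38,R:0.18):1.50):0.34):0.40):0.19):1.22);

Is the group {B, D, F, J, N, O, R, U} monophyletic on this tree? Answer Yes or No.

No

The MRCA of the listed taxa subtends (((F,U),K),(O,J),(B,(D,(N,R)))).
That clade also contains K, which is not in the proposed group, so the group is not monophyletic.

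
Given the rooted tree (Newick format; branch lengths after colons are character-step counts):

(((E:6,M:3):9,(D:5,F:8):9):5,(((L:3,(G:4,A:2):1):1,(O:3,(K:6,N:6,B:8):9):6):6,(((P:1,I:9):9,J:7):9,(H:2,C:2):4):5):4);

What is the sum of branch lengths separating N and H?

The path runs N → … → MRCA → … → H; the MRCA is the node subtending (((L,(G,A)),(O,(K,N,B))),(((P,I),J),(H,C))).
Branch lengths along that path: 6 + 9 + 6 + 6 + 5 + 4 + 2 = 38.

38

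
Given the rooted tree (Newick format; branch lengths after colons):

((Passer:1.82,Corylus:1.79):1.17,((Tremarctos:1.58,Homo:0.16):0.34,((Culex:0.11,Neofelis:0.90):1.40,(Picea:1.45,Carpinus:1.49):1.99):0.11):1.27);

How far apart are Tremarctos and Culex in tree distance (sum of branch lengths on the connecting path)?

3.54

The path runs Tremarctos → … → MRCA → … → Culex; the MRCA is the node subtending ((Tremarctos,Homo),((Culex,Neofelis),(Picea,Carpinus))).
Branch lengths along that path: 1.58 + 0.34 + 0.11 + 1.40 + 0.11 = 3.54.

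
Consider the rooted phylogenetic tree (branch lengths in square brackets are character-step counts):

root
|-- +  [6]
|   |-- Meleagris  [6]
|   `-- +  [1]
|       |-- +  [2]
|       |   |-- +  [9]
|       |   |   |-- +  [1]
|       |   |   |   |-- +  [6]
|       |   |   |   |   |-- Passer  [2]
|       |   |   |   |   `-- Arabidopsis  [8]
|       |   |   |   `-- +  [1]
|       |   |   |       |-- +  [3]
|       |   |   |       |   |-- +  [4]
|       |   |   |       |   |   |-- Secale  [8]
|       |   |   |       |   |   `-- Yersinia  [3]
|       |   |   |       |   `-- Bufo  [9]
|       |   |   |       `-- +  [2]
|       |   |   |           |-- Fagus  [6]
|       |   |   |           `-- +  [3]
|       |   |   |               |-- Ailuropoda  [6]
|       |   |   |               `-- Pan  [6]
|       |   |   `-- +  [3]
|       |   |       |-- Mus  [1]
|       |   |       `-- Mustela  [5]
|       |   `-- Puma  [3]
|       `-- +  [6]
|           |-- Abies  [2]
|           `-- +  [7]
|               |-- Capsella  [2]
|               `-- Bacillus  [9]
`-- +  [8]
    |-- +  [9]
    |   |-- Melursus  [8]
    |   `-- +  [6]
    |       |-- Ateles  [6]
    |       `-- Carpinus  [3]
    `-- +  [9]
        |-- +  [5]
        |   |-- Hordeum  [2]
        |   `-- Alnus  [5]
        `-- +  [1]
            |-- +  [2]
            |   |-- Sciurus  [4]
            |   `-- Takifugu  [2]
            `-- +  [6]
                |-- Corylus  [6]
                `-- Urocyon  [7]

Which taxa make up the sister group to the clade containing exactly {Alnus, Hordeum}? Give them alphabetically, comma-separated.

The clade containing exactly {Alnus, Hordeum} attaches to the tree at the node subtending ((Hordeum,Alnus),((Sciurus,Takifugu),(Corylus,Urocyon))).
The other lineage descending from that same node — the sister group — is ((Sciurus,Takifugu),(Corylus,Urocyon)); its 4 tips in alphabetical order are the answer.

Corylus, Sciurus, Takifugu, Urocyon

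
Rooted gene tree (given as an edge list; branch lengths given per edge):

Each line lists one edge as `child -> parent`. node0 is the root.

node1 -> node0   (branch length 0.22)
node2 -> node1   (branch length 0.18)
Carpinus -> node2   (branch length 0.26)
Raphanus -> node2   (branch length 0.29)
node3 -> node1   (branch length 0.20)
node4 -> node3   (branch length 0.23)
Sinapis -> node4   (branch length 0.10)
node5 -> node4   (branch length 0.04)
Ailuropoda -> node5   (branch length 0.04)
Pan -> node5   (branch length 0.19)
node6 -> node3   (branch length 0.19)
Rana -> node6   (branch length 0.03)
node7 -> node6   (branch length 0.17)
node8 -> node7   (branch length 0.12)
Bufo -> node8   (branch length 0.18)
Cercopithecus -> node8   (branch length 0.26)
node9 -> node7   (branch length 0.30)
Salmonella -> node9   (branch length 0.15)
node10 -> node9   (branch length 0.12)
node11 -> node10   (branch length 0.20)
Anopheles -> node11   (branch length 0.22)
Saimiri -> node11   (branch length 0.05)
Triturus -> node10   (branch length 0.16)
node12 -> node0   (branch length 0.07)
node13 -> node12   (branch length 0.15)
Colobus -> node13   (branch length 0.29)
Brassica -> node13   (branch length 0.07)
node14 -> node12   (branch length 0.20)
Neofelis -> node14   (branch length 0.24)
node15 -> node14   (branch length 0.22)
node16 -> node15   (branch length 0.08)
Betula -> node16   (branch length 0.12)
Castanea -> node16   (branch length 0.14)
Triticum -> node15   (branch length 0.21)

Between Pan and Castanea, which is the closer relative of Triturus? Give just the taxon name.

The MRCA of Triturus and Pan subtends ((Sinapis,(Ailuropoda,Pan)),(Rana,((Bufo,Cercopithecus),(Salmonella,((Anopheles,Saimiri),Triturus))))) (10 taxa).
The MRCA of Triturus and Castanea is the root, subtending the entire tree (18 taxa).
The first is nested inside the second, so Triturus shares a more recent common ancestor with Pan.

Pan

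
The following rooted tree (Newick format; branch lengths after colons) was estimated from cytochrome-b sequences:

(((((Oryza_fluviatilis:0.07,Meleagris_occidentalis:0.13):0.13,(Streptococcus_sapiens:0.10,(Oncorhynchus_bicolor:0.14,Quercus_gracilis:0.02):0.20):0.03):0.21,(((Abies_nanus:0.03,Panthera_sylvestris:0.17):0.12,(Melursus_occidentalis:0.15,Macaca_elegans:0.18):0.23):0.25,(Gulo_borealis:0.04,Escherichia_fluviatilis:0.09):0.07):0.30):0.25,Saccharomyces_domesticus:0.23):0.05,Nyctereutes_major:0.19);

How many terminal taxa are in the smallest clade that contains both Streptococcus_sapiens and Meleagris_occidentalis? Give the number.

5

The MRCA of Streptococcus_sapiens and Meleagris_occidentalis is the node subtending ((Oryza_fluviatilis,Meleagris_occidentalis),(Streptococcus_sapiens,(Oncorhynchus_bicolor,Quercus_gracilis))).
That clade contains 5 terminal taxa: Meleagris_occidentalis, Oncorhynchus_bicolor, Oryza_fluviatilis, Quercus_gracilis, Streptococcus_sapiens.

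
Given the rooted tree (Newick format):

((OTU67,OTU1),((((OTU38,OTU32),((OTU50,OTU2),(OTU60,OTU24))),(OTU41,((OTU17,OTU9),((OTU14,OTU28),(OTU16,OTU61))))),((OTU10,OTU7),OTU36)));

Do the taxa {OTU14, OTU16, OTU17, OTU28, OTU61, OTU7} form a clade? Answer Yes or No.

No

The MRCA of the listed taxa subtends ((((OTU38,OTU32),((OTU50,OTU2),(OTU60,OTU24))),(OTU41,((OTU17,OTU9),((OTU14,OTU28),(OTU16,OTU61))))),((OTU10,OTU7),OTU36)).
That clade also contains OTU10, OTU2, OTU24, OTU32, OTU36, OTU38, OTU41, OTU50, OTU60, OTU9, which are not in the proposed group, so the group is not monophyletic.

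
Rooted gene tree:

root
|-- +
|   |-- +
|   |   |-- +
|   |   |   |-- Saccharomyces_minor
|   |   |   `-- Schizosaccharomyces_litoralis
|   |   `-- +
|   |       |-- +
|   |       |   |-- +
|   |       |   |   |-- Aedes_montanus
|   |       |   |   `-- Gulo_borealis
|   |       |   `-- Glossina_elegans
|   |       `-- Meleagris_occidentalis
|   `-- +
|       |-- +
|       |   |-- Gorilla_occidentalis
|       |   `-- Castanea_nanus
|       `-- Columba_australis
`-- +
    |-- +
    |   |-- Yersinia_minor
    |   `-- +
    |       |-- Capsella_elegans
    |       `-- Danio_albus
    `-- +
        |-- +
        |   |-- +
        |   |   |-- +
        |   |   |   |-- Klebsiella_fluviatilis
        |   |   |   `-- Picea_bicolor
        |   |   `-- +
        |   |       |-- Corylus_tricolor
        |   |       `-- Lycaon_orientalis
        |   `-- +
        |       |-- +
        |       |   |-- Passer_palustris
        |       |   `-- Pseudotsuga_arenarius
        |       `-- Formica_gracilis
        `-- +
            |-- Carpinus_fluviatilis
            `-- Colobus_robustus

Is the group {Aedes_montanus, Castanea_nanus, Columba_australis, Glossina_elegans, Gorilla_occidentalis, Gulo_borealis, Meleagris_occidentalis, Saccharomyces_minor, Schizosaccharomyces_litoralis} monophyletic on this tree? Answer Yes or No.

The most recent common ancestor of these taxa subtends (((Saccharomyces_minor,Schizosaccharomyces_litoralis),(((Aedes_montanus,Gulo_borealis),Glossina_elegans),Meleagris_occidentalis)),((Gorilla_occidentalis,Castanea_nanus),Columba_australis)).
That clade has exactly 9 tips — every listed taxon and nothing else — so the group is monophyletic.

Yes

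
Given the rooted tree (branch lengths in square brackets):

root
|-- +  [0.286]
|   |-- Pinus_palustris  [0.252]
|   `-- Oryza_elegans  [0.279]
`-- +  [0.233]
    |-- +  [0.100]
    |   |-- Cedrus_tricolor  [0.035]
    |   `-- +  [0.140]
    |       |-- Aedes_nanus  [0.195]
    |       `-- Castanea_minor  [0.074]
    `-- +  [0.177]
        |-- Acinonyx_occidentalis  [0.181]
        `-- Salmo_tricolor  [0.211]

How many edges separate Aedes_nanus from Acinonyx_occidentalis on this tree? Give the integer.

The MRCA of Aedes_nanus and Acinonyx_occidentalis is the node subtending ((Cedrus_tricolor,(Aedes_nanus,Castanea_minor)),(Acinonyx_occidentalis,Salmo_tricolor)).
From Aedes_nanus up to that node: 3 branches. From Acinonyx_occidentalis up to the same node: 2 branches. Total: 3 + 2 = 5.

5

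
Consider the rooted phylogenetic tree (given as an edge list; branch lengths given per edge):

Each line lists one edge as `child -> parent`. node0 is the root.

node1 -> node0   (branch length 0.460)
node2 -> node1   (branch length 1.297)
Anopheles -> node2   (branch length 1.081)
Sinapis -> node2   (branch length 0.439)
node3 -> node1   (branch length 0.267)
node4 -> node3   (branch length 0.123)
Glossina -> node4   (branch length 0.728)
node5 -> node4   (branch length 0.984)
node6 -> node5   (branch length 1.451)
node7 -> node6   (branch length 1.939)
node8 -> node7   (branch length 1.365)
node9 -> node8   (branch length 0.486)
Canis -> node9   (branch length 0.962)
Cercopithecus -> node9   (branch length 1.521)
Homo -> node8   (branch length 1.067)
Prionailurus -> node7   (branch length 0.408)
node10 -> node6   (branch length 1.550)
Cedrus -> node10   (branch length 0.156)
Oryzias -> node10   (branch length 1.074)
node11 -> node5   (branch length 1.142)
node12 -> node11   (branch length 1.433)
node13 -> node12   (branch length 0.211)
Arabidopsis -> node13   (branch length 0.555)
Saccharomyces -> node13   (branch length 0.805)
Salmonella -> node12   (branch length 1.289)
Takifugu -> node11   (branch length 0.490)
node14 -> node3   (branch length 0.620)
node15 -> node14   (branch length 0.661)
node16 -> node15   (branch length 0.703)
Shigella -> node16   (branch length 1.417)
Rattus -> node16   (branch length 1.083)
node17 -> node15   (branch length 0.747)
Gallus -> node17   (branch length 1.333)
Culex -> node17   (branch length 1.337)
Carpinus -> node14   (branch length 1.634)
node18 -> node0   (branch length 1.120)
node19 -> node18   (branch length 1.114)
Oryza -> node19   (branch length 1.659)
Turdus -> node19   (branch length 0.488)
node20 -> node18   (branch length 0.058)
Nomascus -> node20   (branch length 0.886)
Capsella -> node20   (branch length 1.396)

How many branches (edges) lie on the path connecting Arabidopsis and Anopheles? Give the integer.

The MRCA of Arabidopsis and Anopheles is the node subtending ((Anopheles,Sinapis),((Glossina,(((((Canis,Cercopithecus),Homo),Prionailurus),(Cedrus,Oryzias)),(((Arabidopsis,Saccharomyces),Salmonella),Takifugu))),(((Shigella,Rattus),(Gallus,Culex)),Carpinus))).
From Arabidopsis up to that node: 7 branches. From Anopheles up to the same node: 2 branches. Total: 7 + 2 = 9.

9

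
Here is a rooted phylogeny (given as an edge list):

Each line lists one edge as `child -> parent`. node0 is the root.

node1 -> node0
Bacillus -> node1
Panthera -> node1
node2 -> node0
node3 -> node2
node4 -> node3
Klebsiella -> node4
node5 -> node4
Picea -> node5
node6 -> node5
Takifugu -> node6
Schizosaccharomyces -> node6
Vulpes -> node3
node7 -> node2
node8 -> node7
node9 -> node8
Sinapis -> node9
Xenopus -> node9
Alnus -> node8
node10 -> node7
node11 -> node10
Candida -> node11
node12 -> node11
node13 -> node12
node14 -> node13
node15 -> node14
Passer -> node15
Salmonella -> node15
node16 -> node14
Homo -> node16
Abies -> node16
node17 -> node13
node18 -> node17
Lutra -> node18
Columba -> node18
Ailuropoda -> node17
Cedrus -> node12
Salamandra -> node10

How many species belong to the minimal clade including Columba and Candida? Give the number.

The MRCA of Columba and Candida is the node subtending (Candida,((((Passer,Salmonella),(Homo,Abies)),((Lutra,Columba),Ailuropoda)),Cedrus)).
That clade contains 9 terminal taxa: Abies, Ailuropoda, Candida, Cedrus, Columba, Homo, Lutra, Passer, Salmonella.

9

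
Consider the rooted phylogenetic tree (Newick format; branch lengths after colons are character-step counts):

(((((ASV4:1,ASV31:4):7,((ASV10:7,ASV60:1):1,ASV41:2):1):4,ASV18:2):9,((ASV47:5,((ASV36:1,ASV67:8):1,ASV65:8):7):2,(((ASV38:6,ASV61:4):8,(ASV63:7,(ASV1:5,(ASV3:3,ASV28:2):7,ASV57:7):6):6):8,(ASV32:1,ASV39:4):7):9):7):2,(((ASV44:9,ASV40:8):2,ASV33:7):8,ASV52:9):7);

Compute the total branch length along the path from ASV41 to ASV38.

54

The path runs ASV41 → … → MRCA → … → ASV38; the MRCA is the node subtending ((((ASV4,ASV31),((ASV10,ASV60),ASV41)),ASV18),((ASV47,((ASV36,ASV67),ASV65)),(((ASV38,ASV61),(ASV63,(ASV1,(ASV3,ASV28),ASV57))),(ASV32,ASV39)))).
Branch lengths along that path: 2 + 1 + 4 + 9 + 7 + 9 + 8 + 8 + 6 = 54.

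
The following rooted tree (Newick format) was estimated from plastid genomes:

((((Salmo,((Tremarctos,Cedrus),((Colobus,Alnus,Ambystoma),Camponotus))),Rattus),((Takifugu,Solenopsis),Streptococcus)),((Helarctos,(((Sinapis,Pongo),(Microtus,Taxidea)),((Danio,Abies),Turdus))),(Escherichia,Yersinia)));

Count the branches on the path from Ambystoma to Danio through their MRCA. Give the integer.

The MRCA of Ambystoma and Danio is the root of the tree.
From Ambystoma up to that node: 7 branches. From Danio up to the same node: 6 branches. Total: 7 + 6 = 13.

13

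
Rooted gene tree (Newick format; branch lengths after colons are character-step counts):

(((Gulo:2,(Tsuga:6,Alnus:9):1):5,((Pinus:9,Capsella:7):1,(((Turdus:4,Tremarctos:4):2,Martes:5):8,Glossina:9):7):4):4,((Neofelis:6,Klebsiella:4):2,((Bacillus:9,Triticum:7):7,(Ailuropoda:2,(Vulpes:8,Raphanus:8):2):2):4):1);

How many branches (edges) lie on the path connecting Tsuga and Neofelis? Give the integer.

7

The MRCA of Tsuga and Neofelis is the root of the tree.
From Tsuga up to that node: 4 branches. From Neofelis up to the same node: 3 branches. Total: 4 + 3 = 7.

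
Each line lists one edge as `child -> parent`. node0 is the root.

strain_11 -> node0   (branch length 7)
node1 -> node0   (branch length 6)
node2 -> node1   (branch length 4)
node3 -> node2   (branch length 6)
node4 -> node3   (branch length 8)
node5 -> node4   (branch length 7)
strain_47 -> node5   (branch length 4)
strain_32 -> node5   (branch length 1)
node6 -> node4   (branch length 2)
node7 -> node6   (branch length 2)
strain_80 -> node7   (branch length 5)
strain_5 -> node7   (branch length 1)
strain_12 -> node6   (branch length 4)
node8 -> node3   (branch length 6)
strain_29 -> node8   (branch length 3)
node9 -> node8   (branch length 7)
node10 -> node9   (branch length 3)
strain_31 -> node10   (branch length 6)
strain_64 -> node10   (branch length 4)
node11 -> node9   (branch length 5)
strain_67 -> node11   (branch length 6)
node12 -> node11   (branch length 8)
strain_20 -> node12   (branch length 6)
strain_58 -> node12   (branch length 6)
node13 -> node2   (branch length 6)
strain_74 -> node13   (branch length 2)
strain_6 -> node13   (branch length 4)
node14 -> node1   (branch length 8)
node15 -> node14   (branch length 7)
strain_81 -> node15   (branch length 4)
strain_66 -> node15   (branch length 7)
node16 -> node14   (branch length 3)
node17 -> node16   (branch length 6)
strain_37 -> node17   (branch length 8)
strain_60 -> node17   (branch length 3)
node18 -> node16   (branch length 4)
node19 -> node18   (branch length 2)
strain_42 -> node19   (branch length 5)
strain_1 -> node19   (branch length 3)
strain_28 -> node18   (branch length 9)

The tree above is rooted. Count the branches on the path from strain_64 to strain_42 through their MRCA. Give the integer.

The MRCA of strain_64 and strain_42 is the node subtending (((((strain_47,strain_32),((strain_80,strain_5),strain_12)),(strain_29,((strain_31,strain_64),(strain_67,(strain_20,strain_58))))),(strain_74,strain_6)),((strain_81,strain_66),((strain_37,strain_60),((strain_42,strain_1),strain_28)))).
From strain_64 up to that node: 6 branches. From strain_42 up to the same node: 5 branches. Total: 6 + 5 = 11.

11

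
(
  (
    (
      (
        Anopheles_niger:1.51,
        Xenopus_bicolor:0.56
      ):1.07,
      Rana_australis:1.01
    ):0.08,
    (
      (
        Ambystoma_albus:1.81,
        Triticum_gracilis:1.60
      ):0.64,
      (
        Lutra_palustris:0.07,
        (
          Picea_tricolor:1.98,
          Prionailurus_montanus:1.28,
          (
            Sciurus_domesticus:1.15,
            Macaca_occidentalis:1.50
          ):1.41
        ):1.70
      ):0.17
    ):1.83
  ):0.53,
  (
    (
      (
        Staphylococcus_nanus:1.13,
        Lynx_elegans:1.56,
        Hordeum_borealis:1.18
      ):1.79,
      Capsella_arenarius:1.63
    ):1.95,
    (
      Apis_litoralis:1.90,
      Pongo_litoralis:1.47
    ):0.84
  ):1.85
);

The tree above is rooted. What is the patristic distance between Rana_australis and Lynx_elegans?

8.77

The path runs Rana_australis → … → MRCA → … → Lynx_elegans; the MRCA is the root of the tree.
Branch lengths along that path: 1.01 + 0.08 + 0.53 + 1.85 + 1.95 + 1.79 + 1.56 = 8.77.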